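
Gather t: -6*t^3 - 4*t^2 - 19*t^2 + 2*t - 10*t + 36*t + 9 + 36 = -6*t^3 - 23*t^2 + 28*t + 45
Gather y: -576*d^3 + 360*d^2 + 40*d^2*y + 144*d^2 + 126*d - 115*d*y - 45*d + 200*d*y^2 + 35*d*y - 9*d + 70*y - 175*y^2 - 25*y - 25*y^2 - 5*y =-576*d^3 + 504*d^2 + 72*d + y^2*(200*d - 200) + y*(40*d^2 - 80*d + 40)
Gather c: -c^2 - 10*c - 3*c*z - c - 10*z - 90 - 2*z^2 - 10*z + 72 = -c^2 + c*(-3*z - 11) - 2*z^2 - 20*z - 18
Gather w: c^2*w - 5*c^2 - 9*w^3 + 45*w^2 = c^2*w - 5*c^2 - 9*w^3 + 45*w^2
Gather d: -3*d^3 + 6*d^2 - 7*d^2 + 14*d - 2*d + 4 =-3*d^3 - d^2 + 12*d + 4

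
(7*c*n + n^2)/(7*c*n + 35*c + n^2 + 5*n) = n/(n + 5)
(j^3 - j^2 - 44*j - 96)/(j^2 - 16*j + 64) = (j^2 + 7*j + 12)/(j - 8)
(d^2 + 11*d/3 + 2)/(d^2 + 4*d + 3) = (d + 2/3)/(d + 1)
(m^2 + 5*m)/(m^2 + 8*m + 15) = m/(m + 3)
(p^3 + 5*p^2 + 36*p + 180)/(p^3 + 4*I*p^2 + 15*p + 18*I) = (p^2 + p*(5 - 6*I) - 30*I)/(p^2 - 2*I*p + 3)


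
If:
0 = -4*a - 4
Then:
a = -1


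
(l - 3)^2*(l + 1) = l^3 - 5*l^2 + 3*l + 9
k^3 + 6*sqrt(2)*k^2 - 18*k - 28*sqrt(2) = (k - 2*sqrt(2))*(k + sqrt(2))*(k + 7*sqrt(2))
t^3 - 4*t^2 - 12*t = t*(t - 6)*(t + 2)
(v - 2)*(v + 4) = v^2 + 2*v - 8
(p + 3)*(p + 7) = p^2 + 10*p + 21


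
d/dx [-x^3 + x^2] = x*(2 - 3*x)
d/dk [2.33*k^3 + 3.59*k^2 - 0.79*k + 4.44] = 6.99*k^2 + 7.18*k - 0.79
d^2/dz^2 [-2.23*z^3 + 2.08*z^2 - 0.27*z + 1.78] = 4.16 - 13.38*z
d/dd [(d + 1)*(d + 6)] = 2*d + 7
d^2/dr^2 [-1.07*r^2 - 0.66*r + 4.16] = -2.14000000000000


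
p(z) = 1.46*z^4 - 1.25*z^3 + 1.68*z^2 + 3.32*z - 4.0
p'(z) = 5.84*z^3 - 3.75*z^2 + 3.36*z + 3.32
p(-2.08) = 34.94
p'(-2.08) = -72.45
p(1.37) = 5.63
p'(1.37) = 15.90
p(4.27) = 428.85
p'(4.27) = 403.96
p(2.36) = 42.05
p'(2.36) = 67.13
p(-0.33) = -4.85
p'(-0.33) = 1.59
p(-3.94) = 437.29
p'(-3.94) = -425.32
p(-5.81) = 1942.21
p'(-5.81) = -1288.14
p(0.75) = -0.63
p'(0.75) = 6.19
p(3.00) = 105.59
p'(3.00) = 137.33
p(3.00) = 105.59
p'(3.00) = 137.33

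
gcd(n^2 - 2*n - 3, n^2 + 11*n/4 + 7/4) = n + 1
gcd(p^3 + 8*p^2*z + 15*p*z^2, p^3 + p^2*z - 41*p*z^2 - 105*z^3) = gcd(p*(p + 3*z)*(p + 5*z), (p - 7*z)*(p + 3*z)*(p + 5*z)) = p^2 + 8*p*z + 15*z^2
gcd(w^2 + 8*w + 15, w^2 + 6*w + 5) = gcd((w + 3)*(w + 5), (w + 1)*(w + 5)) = w + 5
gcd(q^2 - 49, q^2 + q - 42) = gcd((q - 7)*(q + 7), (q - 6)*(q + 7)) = q + 7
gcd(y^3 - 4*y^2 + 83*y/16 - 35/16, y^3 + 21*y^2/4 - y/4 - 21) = y - 7/4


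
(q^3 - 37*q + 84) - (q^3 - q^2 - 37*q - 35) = q^2 + 119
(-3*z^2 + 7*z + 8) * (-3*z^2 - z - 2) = 9*z^4 - 18*z^3 - 25*z^2 - 22*z - 16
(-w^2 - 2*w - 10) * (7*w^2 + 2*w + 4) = -7*w^4 - 16*w^3 - 78*w^2 - 28*w - 40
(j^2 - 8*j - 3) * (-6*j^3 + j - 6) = -6*j^5 + 48*j^4 + 19*j^3 - 14*j^2 + 45*j + 18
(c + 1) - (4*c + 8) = -3*c - 7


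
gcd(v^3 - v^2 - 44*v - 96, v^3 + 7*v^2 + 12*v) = v^2 + 7*v + 12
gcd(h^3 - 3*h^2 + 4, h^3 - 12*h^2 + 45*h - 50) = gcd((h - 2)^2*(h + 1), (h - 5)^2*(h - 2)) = h - 2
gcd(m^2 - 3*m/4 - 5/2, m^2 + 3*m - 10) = m - 2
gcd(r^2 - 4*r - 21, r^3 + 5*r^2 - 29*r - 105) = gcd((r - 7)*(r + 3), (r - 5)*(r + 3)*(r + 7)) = r + 3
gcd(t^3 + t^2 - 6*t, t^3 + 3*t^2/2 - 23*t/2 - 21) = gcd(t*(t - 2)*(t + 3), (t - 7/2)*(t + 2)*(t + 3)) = t + 3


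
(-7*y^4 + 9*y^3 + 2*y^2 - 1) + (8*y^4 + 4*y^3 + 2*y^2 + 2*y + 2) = y^4 + 13*y^3 + 4*y^2 + 2*y + 1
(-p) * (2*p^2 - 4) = -2*p^3 + 4*p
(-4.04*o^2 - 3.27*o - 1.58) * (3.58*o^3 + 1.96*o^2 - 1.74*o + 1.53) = -14.4632*o^5 - 19.625*o^4 - 5.036*o^3 - 3.5882*o^2 - 2.2539*o - 2.4174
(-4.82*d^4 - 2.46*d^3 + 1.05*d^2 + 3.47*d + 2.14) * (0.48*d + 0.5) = -2.3136*d^5 - 3.5908*d^4 - 0.726*d^3 + 2.1906*d^2 + 2.7622*d + 1.07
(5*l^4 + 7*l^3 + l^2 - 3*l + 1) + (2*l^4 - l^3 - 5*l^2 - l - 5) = 7*l^4 + 6*l^3 - 4*l^2 - 4*l - 4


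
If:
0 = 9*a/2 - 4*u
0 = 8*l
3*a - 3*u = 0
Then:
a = 0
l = 0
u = 0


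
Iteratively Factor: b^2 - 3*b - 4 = (b - 4)*(b + 1)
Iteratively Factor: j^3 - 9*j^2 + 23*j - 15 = (j - 3)*(j^2 - 6*j + 5) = (j - 5)*(j - 3)*(j - 1)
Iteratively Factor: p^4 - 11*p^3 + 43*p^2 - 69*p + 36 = (p - 3)*(p^3 - 8*p^2 + 19*p - 12) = (p - 4)*(p - 3)*(p^2 - 4*p + 3) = (p - 4)*(p - 3)^2*(p - 1)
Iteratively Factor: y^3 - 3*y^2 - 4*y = (y - 4)*(y^2 + y) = (y - 4)*(y + 1)*(y)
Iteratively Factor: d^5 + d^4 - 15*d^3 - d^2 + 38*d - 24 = (d + 2)*(d^4 - d^3 - 13*d^2 + 25*d - 12) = (d - 1)*(d + 2)*(d^3 - 13*d + 12) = (d - 1)^2*(d + 2)*(d^2 + d - 12) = (d - 3)*(d - 1)^2*(d + 2)*(d + 4)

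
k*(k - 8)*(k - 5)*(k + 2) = k^4 - 11*k^3 + 14*k^2 + 80*k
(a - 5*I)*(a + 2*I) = a^2 - 3*I*a + 10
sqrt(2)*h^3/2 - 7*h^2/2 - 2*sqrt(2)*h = h*(h - 4*sqrt(2))*(sqrt(2)*h/2 + 1/2)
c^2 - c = c*(c - 1)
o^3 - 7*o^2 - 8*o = o*(o - 8)*(o + 1)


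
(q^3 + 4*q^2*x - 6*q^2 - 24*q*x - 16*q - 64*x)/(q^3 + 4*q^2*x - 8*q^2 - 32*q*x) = (q + 2)/q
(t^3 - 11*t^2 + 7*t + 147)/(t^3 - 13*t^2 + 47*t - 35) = (t^2 - 4*t - 21)/(t^2 - 6*t + 5)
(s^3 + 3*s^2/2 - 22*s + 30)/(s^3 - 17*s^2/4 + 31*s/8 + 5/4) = 4*(s + 6)/(4*s + 1)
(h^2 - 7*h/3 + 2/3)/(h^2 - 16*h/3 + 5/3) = (h - 2)/(h - 5)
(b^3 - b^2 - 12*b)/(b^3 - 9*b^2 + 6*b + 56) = b*(b + 3)/(b^2 - 5*b - 14)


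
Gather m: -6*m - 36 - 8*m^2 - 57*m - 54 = -8*m^2 - 63*m - 90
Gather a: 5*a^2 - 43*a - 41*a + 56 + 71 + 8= 5*a^2 - 84*a + 135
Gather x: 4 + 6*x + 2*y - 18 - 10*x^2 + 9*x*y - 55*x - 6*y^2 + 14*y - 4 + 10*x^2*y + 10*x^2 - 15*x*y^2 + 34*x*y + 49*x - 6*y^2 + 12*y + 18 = 10*x^2*y + x*(-15*y^2 + 43*y) - 12*y^2 + 28*y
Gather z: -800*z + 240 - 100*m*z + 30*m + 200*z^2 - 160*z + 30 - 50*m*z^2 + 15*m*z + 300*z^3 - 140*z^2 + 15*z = 30*m + 300*z^3 + z^2*(60 - 50*m) + z*(-85*m - 945) + 270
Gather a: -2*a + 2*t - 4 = -2*a + 2*t - 4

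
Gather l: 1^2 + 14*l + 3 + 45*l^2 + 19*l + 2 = 45*l^2 + 33*l + 6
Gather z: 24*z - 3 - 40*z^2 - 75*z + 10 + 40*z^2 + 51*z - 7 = 0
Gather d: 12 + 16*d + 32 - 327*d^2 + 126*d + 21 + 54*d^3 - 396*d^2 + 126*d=54*d^3 - 723*d^2 + 268*d + 65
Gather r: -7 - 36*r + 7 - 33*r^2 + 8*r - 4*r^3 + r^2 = -4*r^3 - 32*r^2 - 28*r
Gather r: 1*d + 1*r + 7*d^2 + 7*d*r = 7*d^2 + d + r*(7*d + 1)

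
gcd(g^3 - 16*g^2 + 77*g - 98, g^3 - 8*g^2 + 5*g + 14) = g^2 - 9*g + 14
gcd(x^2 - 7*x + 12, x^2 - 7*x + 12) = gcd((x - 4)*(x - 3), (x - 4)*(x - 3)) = x^2 - 7*x + 12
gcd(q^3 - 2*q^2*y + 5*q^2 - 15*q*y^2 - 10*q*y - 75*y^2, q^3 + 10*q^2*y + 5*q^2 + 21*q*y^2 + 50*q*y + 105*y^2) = q^2 + 3*q*y + 5*q + 15*y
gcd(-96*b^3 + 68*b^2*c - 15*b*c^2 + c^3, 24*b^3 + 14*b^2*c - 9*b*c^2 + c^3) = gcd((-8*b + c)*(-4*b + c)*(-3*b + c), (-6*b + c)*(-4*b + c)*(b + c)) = 4*b - c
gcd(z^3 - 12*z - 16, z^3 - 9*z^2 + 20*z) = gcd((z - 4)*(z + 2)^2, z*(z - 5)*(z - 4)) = z - 4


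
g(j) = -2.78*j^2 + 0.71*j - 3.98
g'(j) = 0.71 - 5.56*j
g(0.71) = -4.88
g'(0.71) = -3.24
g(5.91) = -96.88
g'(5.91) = -32.15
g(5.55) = -85.67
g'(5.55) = -30.15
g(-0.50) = -5.03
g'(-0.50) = 3.49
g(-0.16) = -4.16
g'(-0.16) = 1.60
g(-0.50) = -5.03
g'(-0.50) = 3.49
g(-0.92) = -6.99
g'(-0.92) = 5.83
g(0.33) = -4.05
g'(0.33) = -1.12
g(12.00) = -395.78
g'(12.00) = -66.01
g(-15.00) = -640.13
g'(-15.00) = 84.11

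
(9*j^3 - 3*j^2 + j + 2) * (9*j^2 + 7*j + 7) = 81*j^5 + 36*j^4 + 51*j^3 + 4*j^2 + 21*j + 14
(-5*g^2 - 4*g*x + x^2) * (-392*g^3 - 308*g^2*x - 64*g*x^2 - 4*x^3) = 1960*g^5 + 3108*g^4*x + 1160*g^3*x^2 - 32*g^2*x^3 - 48*g*x^4 - 4*x^5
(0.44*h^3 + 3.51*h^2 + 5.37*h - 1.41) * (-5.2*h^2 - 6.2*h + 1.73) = -2.288*h^5 - 20.98*h^4 - 48.9248*h^3 - 19.8897*h^2 + 18.0321*h - 2.4393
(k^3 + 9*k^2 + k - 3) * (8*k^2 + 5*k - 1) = 8*k^5 + 77*k^4 + 52*k^3 - 28*k^2 - 16*k + 3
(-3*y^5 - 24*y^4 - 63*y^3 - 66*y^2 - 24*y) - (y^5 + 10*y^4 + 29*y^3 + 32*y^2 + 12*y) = -4*y^5 - 34*y^4 - 92*y^3 - 98*y^2 - 36*y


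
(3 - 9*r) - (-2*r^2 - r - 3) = 2*r^2 - 8*r + 6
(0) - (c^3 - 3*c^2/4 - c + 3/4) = -c^3 + 3*c^2/4 + c - 3/4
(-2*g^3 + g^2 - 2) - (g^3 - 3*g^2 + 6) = -3*g^3 + 4*g^2 - 8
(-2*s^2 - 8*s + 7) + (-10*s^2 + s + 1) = -12*s^2 - 7*s + 8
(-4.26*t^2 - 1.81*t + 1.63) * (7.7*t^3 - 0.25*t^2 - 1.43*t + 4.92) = -32.802*t^5 - 12.872*t^4 + 19.0953*t^3 - 18.7784*t^2 - 11.2361*t + 8.0196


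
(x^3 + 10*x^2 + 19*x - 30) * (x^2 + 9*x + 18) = x^5 + 19*x^4 + 127*x^3 + 321*x^2 + 72*x - 540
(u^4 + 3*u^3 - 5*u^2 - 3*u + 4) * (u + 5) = u^5 + 8*u^4 + 10*u^3 - 28*u^2 - 11*u + 20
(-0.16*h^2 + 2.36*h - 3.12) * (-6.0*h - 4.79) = 0.96*h^3 - 13.3936*h^2 + 7.4156*h + 14.9448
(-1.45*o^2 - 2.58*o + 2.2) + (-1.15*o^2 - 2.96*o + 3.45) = -2.6*o^2 - 5.54*o + 5.65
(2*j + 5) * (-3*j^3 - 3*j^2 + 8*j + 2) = -6*j^4 - 21*j^3 + j^2 + 44*j + 10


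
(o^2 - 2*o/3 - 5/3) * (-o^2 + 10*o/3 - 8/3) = -o^4 + 4*o^3 - 29*o^2/9 - 34*o/9 + 40/9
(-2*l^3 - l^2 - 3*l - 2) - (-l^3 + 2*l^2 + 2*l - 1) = -l^3 - 3*l^2 - 5*l - 1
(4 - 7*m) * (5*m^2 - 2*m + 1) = -35*m^3 + 34*m^2 - 15*m + 4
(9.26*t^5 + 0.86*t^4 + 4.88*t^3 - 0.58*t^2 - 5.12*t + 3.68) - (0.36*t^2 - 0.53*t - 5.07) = 9.26*t^5 + 0.86*t^4 + 4.88*t^3 - 0.94*t^2 - 4.59*t + 8.75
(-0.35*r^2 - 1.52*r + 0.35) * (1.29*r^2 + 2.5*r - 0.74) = -0.4515*r^4 - 2.8358*r^3 - 3.0895*r^2 + 1.9998*r - 0.259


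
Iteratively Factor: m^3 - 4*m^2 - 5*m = (m - 5)*(m^2 + m) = (m - 5)*(m + 1)*(m)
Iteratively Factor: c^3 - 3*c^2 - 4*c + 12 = (c - 2)*(c^2 - c - 6) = (c - 2)*(c + 2)*(c - 3)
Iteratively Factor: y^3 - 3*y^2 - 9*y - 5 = (y + 1)*(y^2 - 4*y - 5) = (y + 1)^2*(y - 5)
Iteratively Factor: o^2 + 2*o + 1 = (o + 1)*(o + 1)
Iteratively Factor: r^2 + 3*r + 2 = (r + 1)*(r + 2)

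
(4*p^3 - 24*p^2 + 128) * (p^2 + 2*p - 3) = 4*p^5 - 16*p^4 - 60*p^3 + 200*p^2 + 256*p - 384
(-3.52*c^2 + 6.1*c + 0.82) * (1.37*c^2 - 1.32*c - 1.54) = -4.8224*c^4 + 13.0034*c^3 - 1.5078*c^2 - 10.4764*c - 1.2628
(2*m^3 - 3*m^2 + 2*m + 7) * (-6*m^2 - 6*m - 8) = -12*m^5 + 6*m^4 - 10*m^3 - 30*m^2 - 58*m - 56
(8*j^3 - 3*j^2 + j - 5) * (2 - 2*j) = -16*j^4 + 22*j^3 - 8*j^2 + 12*j - 10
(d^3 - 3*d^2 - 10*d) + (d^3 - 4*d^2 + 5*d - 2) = 2*d^3 - 7*d^2 - 5*d - 2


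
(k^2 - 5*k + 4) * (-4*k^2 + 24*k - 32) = -4*k^4 + 44*k^3 - 168*k^2 + 256*k - 128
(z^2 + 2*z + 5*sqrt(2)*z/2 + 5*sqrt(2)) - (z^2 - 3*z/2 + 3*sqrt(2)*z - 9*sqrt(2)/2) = -sqrt(2)*z/2 + 7*z/2 + 19*sqrt(2)/2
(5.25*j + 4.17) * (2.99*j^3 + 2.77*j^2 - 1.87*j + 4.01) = 15.6975*j^4 + 27.0108*j^3 + 1.7334*j^2 + 13.2546*j + 16.7217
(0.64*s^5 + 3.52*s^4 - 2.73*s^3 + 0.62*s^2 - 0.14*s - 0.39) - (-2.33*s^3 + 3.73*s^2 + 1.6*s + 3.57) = 0.64*s^5 + 3.52*s^4 - 0.4*s^3 - 3.11*s^2 - 1.74*s - 3.96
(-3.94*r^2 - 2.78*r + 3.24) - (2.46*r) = -3.94*r^2 - 5.24*r + 3.24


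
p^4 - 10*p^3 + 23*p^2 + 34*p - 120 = (p - 5)*(p - 4)*(p - 3)*(p + 2)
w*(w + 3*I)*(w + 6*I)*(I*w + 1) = I*w^4 - 8*w^3 - 9*I*w^2 - 18*w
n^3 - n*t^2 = n*(n - t)*(n + t)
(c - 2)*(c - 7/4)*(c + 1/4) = c^3 - 7*c^2/2 + 41*c/16 + 7/8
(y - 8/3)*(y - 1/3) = y^2 - 3*y + 8/9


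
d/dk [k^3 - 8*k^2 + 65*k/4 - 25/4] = 3*k^2 - 16*k + 65/4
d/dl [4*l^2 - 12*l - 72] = 8*l - 12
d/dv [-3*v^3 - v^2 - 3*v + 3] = -9*v^2 - 2*v - 3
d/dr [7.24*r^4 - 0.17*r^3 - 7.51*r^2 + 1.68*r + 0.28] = 28.96*r^3 - 0.51*r^2 - 15.02*r + 1.68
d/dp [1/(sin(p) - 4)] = -cos(p)/(sin(p) - 4)^2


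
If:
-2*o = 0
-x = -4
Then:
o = 0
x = 4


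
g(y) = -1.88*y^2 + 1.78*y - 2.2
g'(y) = 1.78 - 3.76*y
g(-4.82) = -54.46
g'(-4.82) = 19.90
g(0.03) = -2.15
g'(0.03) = 1.67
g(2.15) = -7.06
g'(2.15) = -6.30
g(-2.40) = -17.30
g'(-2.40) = 10.80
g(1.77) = -4.94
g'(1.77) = -4.88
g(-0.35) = -3.05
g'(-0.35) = 3.10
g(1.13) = -2.59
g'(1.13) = -2.47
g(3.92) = -24.11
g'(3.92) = -12.96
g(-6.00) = -80.56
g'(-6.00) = 24.34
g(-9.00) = -170.50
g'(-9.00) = 35.62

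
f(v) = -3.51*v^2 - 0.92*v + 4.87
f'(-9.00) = 62.26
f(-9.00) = -271.16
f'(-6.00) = 41.20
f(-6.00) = -115.97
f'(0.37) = -3.52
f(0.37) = 4.05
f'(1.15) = -8.99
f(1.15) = -0.83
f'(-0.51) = 2.66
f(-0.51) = 4.43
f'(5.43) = -39.04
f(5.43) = -103.62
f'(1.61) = -12.22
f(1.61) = -5.71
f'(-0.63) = 3.50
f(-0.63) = 4.06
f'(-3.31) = 22.32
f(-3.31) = -30.54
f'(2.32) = -17.21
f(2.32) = -16.16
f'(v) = -7.02*v - 0.92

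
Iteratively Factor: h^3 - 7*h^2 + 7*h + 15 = (h - 3)*(h^2 - 4*h - 5) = (h - 5)*(h - 3)*(h + 1)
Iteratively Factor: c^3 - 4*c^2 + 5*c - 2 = (c - 2)*(c^2 - 2*c + 1) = (c - 2)*(c - 1)*(c - 1)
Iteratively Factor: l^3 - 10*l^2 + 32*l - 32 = (l - 4)*(l^2 - 6*l + 8) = (l - 4)^2*(l - 2)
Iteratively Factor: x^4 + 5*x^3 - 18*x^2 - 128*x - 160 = (x + 4)*(x^3 + x^2 - 22*x - 40) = (x + 4)^2*(x^2 - 3*x - 10) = (x + 2)*(x + 4)^2*(x - 5)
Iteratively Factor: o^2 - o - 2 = (o - 2)*(o + 1)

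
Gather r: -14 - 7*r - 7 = -7*r - 21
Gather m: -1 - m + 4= 3 - m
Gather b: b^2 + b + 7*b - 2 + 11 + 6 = b^2 + 8*b + 15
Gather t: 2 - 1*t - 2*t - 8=-3*t - 6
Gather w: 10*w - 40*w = -30*w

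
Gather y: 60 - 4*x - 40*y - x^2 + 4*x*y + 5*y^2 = -x^2 - 4*x + 5*y^2 + y*(4*x - 40) + 60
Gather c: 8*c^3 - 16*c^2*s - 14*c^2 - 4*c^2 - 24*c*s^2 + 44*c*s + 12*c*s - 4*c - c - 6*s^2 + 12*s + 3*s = 8*c^3 + c^2*(-16*s - 18) + c*(-24*s^2 + 56*s - 5) - 6*s^2 + 15*s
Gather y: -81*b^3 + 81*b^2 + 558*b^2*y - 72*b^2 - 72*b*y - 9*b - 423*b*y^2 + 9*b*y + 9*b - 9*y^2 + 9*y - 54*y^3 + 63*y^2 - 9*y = -81*b^3 + 9*b^2 - 54*y^3 + y^2*(54 - 423*b) + y*(558*b^2 - 63*b)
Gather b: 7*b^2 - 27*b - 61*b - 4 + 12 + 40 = 7*b^2 - 88*b + 48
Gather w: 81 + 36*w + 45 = 36*w + 126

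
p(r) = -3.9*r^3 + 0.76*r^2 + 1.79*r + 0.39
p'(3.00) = -98.95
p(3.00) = -92.70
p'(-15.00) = -2653.51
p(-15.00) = 13307.04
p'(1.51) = -22.59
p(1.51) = -8.60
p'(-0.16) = 1.25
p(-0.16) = 0.14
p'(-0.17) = 1.19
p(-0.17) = 0.13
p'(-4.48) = -239.84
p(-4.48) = 358.29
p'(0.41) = 0.45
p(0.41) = 0.98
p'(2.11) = -47.09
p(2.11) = -29.09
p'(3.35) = -124.42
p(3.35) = -131.71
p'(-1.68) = -33.79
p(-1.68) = 18.02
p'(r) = -11.7*r^2 + 1.52*r + 1.79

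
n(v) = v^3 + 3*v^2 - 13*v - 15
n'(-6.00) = 59.00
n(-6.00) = -45.00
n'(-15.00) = 572.00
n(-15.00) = -2520.00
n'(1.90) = 9.23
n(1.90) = -22.01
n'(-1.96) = -13.24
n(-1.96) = 14.48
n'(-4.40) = 18.68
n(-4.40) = 15.10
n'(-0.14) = -13.78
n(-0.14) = -13.12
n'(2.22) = 15.11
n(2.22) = -18.13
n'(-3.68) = 5.55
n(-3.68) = 23.63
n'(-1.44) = -15.42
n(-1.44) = 6.95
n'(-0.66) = -15.65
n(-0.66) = -5.40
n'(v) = 3*v^2 + 6*v - 13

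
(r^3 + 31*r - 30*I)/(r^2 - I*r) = r + I + 30/r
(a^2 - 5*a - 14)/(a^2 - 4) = (a - 7)/(a - 2)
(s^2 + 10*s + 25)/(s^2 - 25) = (s + 5)/(s - 5)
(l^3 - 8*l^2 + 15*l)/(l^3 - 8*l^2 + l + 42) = l*(l - 5)/(l^2 - 5*l - 14)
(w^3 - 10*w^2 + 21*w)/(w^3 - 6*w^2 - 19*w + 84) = w/(w + 4)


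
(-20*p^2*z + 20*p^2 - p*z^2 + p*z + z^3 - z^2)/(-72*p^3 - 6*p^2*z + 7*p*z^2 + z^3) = (-5*p*z + 5*p + z^2 - z)/(-18*p^2 + 3*p*z + z^2)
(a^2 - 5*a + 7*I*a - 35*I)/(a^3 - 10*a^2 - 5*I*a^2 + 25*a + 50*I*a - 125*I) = (a + 7*I)/(a^2 - 5*a*(1 + I) + 25*I)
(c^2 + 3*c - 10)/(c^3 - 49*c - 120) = (c - 2)/(c^2 - 5*c - 24)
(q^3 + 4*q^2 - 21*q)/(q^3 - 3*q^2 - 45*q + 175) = q*(q - 3)/(q^2 - 10*q + 25)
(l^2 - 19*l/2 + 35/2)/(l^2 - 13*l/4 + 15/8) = 4*(l - 7)/(4*l - 3)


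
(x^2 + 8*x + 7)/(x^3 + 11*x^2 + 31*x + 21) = 1/(x + 3)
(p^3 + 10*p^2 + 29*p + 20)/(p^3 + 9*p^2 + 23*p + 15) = (p + 4)/(p + 3)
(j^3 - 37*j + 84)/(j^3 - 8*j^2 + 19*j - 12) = (j + 7)/(j - 1)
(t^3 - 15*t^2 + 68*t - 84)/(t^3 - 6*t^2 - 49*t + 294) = (t - 2)/(t + 7)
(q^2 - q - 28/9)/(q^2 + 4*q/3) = (q - 7/3)/q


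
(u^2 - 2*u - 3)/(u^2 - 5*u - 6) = (u - 3)/(u - 6)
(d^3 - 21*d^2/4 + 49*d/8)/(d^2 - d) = (8*d^2 - 42*d + 49)/(8*(d - 1))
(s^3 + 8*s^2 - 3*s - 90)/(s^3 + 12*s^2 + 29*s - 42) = (s^2 + 2*s - 15)/(s^2 + 6*s - 7)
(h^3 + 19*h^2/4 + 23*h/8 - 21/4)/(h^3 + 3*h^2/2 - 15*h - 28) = (h - 3/4)/(h - 4)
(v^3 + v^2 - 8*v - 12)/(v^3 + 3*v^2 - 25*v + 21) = (v^2 + 4*v + 4)/(v^2 + 6*v - 7)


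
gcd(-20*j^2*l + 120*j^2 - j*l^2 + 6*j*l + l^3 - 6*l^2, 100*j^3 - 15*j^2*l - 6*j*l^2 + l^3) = 20*j^2 + j*l - l^2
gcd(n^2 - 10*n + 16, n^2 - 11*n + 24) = n - 8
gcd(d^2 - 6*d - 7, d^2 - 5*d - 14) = d - 7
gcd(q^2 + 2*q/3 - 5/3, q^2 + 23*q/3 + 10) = q + 5/3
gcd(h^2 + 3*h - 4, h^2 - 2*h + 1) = h - 1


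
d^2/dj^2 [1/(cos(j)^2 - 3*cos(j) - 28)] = (4*sin(j)^4 - 123*sin(j)^2 - 291*cos(j)/4 - 9*cos(3*j)/4 + 45)/(sin(j)^2 + 3*cos(j) + 27)^3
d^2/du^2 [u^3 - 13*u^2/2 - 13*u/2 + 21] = 6*u - 13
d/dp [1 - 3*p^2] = -6*p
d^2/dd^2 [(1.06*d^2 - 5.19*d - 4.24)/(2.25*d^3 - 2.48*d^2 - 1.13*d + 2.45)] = (10.7325*d^6 - 157.64625*d^5 - 67.6485*d^4 + 200.56831*d^3 + 290.176884*d^2 - 120.261696*d - 78.364322)/(11.390625*d^9 - 37.665*d^8 + 24.353325*d^7 + 59.788783*d^6 - 94.256781*d^5 - 1.66944599999999*d^4 + 80.269258*d^3 - 35.273385*d^2 - 20.348475*d + 14.706125)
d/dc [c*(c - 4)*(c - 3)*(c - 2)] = 4*c^3 - 27*c^2 + 52*c - 24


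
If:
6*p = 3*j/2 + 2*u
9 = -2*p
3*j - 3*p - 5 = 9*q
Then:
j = -4*u/3 - 18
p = -9/2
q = -4*u/9 - 91/18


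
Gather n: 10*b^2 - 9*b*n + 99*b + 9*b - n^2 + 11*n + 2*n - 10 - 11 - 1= 10*b^2 + 108*b - n^2 + n*(13 - 9*b) - 22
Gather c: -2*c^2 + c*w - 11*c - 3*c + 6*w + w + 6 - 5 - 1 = -2*c^2 + c*(w - 14) + 7*w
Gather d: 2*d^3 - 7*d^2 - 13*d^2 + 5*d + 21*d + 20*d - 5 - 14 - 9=2*d^3 - 20*d^2 + 46*d - 28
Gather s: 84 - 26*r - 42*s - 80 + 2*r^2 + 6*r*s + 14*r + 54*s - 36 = 2*r^2 - 12*r + s*(6*r + 12) - 32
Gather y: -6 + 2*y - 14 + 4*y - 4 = 6*y - 24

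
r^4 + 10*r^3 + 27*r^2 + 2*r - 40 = (r - 1)*(r + 2)*(r + 4)*(r + 5)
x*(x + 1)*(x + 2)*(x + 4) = x^4 + 7*x^3 + 14*x^2 + 8*x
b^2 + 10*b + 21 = (b + 3)*(b + 7)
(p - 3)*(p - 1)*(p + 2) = p^3 - 2*p^2 - 5*p + 6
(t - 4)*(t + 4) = t^2 - 16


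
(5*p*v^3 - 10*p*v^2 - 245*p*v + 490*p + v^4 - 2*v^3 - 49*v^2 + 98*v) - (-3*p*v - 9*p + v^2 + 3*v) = 5*p*v^3 - 10*p*v^2 - 242*p*v + 499*p + v^4 - 2*v^3 - 50*v^2 + 95*v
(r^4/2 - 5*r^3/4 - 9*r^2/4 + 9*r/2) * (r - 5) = r^5/2 - 15*r^4/4 + 4*r^3 + 63*r^2/4 - 45*r/2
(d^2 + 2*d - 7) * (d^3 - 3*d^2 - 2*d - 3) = d^5 - d^4 - 15*d^3 + 14*d^2 + 8*d + 21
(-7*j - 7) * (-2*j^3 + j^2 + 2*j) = 14*j^4 + 7*j^3 - 21*j^2 - 14*j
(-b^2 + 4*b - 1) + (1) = -b^2 + 4*b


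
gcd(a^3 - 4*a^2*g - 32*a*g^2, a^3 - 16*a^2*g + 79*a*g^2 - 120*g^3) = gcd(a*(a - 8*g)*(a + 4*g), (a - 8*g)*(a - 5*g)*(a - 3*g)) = a - 8*g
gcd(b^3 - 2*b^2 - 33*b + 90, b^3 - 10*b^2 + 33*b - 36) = b - 3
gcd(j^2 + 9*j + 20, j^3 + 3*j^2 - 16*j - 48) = j + 4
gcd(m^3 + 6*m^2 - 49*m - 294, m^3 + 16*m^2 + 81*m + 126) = m^2 + 13*m + 42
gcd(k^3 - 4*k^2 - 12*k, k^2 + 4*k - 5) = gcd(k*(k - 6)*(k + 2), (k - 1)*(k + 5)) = 1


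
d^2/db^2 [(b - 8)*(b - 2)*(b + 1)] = 6*b - 18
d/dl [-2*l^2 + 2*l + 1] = 2 - 4*l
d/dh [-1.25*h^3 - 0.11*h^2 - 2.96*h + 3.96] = -3.75*h^2 - 0.22*h - 2.96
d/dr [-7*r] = -7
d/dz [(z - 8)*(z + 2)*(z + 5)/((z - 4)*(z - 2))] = (z^4 - 12*z^3 + 76*z^2 + 144*z - 848)/(z^4 - 12*z^3 + 52*z^2 - 96*z + 64)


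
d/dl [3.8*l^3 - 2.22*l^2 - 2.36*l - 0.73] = 11.4*l^2 - 4.44*l - 2.36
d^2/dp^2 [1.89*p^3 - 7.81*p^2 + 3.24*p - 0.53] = 11.34*p - 15.62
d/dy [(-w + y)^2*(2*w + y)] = -3*w^2 + 3*y^2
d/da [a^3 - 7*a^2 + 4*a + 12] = 3*a^2 - 14*a + 4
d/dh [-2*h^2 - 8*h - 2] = -4*h - 8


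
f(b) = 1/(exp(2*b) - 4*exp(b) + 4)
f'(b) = (-2*exp(2*b) + 4*exp(b))/(exp(2*b) - 4*exp(b) + 4)^2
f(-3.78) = 0.26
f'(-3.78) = 0.01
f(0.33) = 2.70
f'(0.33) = 12.31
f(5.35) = 0.00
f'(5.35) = -0.00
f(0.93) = 3.50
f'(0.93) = -33.19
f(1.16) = 0.71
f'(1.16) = -3.79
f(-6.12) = 0.25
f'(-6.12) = 0.00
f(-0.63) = 0.46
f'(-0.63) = 0.34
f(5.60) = 0.00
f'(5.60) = -0.00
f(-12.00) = 0.25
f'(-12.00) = 0.00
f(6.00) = 0.00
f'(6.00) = 0.00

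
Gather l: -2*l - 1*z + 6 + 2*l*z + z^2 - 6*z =l*(2*z - 2) + z^2 - 7*z + 6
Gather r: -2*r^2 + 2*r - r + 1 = -2*r^2 + r + 1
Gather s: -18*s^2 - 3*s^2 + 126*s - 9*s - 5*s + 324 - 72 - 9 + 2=-21*s^2 + 112*s + 245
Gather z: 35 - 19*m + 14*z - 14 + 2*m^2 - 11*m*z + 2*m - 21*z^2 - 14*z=2*m^2 - 11*m*z - 17*m - 21*z^2 + 21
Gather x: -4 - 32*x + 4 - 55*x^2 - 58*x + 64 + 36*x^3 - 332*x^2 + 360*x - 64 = 36*x^3 - 387*x^2 + 270*x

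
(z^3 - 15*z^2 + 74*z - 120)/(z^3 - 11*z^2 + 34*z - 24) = (z - 5)/(z - 1)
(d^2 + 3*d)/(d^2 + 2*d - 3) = d/(d - 1)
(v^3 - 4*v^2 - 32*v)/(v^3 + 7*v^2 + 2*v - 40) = v*(v - 8)/(v^2 + 3*v - 10)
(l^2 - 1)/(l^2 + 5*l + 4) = (l - 1)/(l + 4)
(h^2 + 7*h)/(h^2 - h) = (h + 7)/(h - 1)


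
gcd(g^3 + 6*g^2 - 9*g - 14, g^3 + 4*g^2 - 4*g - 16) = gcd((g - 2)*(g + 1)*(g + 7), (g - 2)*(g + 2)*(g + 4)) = g - 2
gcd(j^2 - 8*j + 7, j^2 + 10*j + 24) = 1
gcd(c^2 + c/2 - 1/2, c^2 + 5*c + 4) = c + 1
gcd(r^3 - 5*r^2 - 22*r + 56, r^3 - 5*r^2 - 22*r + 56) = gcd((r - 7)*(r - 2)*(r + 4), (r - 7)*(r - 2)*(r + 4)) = r^3 - 5*r^2 - 22*r + 56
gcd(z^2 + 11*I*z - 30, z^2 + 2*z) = 1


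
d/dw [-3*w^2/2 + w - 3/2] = 1 - 3*w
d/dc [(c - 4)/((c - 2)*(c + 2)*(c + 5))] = (-2*c^3 + 7*c^2 + 40*c - 36)/(c^6 + 10*c^5 + 17*c^4 - 80*c^3 - 184*c^2 + 160*c + 400)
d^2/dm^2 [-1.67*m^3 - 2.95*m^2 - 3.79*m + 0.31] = -10.02*m - 5.9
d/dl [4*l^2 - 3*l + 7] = 8*l - 3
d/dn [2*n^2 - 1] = 4*n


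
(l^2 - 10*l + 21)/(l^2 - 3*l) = (l - 7)/l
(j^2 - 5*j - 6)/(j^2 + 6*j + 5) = (j - 6)/(j + 5)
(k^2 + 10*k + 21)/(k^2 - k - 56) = (k + 3)/(k - 8)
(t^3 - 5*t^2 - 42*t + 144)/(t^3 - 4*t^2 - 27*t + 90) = (t^2 - 2*t - 48)/(t^2 - t - 30)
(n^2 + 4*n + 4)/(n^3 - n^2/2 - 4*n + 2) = 2*(n + 2)/(2*n^2 - 5*n + 2)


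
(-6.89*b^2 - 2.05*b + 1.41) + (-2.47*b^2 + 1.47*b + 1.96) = -9.36*b^2 - 0.58*b + 3.37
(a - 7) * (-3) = 21 - 3*a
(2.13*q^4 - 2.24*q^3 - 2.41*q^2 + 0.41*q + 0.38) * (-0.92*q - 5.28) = -1.9596*q^5 - 9.1856*q^4 + 14.0444*q^3 + 12.3476*q^2 - 2.5144*q - 2.0064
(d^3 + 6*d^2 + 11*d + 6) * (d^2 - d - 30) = d^5 + 5*d^4 - 25*d^3 - 185*d^2 - 336*d - 180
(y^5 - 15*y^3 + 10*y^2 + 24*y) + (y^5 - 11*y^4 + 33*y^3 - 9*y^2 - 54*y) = 2*y^5 - 11*y^4 + 18*y^3 + y^2 - 30*y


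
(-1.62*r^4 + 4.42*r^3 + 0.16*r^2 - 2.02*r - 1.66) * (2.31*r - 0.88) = -3.7422*r^5 + 11.6358*r^4 - 3.52*r^3 - 4.807*r^2 - 2.057*r + 1.4608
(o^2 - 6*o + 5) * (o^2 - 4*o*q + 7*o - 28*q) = o^4 - 4*o^3*q + o^3 - 4*o^2*q - 37*o^2 + 148*o*q + 35*o - 140*q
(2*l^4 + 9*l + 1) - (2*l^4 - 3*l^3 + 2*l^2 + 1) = 3*l^3 - 2*l^2 + 9*l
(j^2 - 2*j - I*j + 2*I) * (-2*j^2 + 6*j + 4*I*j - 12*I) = -2*j^4 + 10*j^3 + 6*I*j^3 - 8*j^2 - 30*I*j^2 - 20*j + 36*I*j + 24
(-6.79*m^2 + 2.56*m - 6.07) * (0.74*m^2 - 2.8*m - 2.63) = -5.0246*m^4 + 20.9064*m^3 + 6.1979*m^2 + 10.2632*m + 15.9641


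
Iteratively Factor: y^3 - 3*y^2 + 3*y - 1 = (y - 1)*(y^2 - 2*y + 1) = (y - 1)^2*(y - 1)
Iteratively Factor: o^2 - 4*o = (o - 4)*(o)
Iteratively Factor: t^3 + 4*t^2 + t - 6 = (t + 2)*(t^2 + 2*t - 3) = (t - 1)*(t + 2)*(t + 3)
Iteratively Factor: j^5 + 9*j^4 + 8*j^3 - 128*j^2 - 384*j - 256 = (j + 4)*(j^4 + 5*j^3 - 12*j^2 - 80*j - 64) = (j + 1)*(j + 4)*(j^3 + 4*j^2 - 16*j - 64) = (j - 4)*(j + 1)*(j + 4)*(j^2 + 8*j + 16) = (j - 4)*(j + 1)*(j + 4)^2*(j + 4)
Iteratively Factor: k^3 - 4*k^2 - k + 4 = (k + 1)*(k^2 - 5*k + 4) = (k - 4)*(k + 1)*(k - 1)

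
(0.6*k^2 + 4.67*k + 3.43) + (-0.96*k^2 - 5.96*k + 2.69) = -0.36*k^2 - 1.29*k + 6.12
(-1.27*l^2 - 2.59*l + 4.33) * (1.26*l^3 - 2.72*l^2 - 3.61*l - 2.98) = -1.6002*l^5 + 0.191*l^4 + 17.0853*l^3 + 1.3569*l^2 - 7.9131*l - 12.9034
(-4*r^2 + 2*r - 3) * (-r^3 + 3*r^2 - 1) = 4*r^5 - 14*r^4 + 9*r^3 - 5*r^2 - 2*r + 3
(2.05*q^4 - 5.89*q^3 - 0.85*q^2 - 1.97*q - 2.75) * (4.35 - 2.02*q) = -4.141*q^5 + 20.8153*q^4 - 23.9045*q^3 + 0.2819*q^2 - 3.0145*q - 11.9625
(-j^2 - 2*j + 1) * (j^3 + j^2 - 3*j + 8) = -j^5 - 3*j^4 + 2*j^3 - j^2 - 19*j + 8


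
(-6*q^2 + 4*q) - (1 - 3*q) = -6*q^2 + 7*q - 1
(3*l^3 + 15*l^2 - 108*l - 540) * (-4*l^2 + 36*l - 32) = -12*l^5 + 48*l^4 + 876*l^3 - 2208*l^2 - 15984*l + 17280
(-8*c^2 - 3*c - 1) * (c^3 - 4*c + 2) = -8*c^5 - 3*c^4 + 31*c^3 - 4*c^2 - 2*c - 2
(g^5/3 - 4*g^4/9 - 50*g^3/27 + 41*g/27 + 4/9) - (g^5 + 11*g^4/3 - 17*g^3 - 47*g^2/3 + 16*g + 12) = -2*g^5/3 - 37*g^4/9 + 409*g^3/27 + 47*g^2/3 - 391*g/27 - 104/9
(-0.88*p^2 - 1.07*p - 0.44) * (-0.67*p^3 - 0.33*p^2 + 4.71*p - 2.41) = 0.5896*p^5 + 1.0073*p^4 - 3.4969*p^3 - 2.7737*p^2 + 0.5063*p + 1.0604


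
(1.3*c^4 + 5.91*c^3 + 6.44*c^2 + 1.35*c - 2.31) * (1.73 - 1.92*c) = -2.496*c^5 - 9.0982*c^4 - 2.1405*c^3 + 8.5492*c^2 + 6.7707*c - 3.9963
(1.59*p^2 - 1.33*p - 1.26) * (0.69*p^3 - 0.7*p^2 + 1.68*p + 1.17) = 1.0971*p^5 - 2.0307*p^4 + 2.7328*p^3 + 0.5079*p^2 - 3.6729*p - 1.4742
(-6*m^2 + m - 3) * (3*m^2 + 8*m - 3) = -18*m^4 - 45*m^3 + 17*m^2 - 27*m + 9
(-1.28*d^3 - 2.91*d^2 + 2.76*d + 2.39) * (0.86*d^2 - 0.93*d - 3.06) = -1.1008*d^5 - 1.3122*d^4 + 8.9967*d^3 + 8.3932*d^2 - 10.6683*d - 7.3134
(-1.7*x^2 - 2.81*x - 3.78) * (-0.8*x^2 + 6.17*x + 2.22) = 1.36*x^4 - 8.241*x^3 - 18.0877*x^2 - 29.5608*x - 8.3916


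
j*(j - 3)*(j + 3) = j^3 - 9*j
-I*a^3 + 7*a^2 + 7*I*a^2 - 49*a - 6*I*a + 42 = (a - 6)*(a + 7*I)*(-I*a + I)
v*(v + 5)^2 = v^3 + 10*v^2 + 25*v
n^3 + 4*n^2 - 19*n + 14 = (n - 2)*(n - 1)*(n + 7)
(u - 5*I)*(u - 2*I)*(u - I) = u^3 - 8*I*u^2 - 17*u + 10*I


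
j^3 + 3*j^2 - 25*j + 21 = (j - 3)*(j - 1)*(j + 7)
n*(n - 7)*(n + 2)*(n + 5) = n^4 - 39*n^2 - 70*n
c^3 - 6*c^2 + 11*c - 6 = (c - 3)*(c - 2)*(c - 1)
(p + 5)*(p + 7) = p^2 + 12*p + 35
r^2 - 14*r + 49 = (r - 7)^2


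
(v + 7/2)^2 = v^2 + 7*v + 49/4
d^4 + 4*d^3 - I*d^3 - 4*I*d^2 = d^2*(d + 4)*(d - I)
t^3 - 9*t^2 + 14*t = t*(t - 7)*(t - 2)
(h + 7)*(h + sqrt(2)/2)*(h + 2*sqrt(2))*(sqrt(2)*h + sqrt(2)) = sqrt(2)*h^4 + 5*h^3 + 8*sqrt(2)*h^3 + 9*sqrt(2)*h^2 + 40*h^2 + 16*sqrt(2)*h + 35*h + 14*sqrt(2)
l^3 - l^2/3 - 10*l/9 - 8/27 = (l - 4/3)*(l + 1/3)*(l + 2/3)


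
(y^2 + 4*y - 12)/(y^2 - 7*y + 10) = (y + 6)/(y - 5)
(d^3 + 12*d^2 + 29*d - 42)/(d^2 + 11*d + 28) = (d^2 + 5*d - 6)/(d + 4)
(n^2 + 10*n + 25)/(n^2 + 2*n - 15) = (n + 5)/(n - 3)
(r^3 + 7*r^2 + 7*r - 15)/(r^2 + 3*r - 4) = (r^2 + 8*r + 15)/(r + 4)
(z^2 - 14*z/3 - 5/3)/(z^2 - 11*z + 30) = (z + 1/3)/(z - 6)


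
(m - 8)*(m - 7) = m^2 - 15*m + 56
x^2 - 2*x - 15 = (x - 5)*(x + 3)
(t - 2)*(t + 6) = t^2 + 4*t - 12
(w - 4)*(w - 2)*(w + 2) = w^3 - 4*w^2 - 4*w + 16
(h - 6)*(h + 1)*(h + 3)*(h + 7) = h^4 + 5*h^3 - 35*h^2 - 165*h - 126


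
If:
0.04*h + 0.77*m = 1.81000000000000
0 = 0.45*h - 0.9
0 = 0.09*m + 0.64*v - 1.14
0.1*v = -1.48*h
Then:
No Solution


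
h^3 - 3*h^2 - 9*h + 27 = (h - 3)^2*(h + 3)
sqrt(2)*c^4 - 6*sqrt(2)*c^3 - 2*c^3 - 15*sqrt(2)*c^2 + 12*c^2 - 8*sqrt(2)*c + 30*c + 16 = (c - 8)*(c + 1)*(c - sqrt(2))*(sqrt(2)*c + sqrt(2))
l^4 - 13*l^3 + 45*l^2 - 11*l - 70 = (l - 7)*(l - 5)*(l - 2)*(l + 1)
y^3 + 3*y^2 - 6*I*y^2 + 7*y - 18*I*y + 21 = (y + 3)*(y - 7*I)*(y + I)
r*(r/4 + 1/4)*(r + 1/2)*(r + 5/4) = r^4/4 + 11*r^3/16 + 19*r^2/32 + 5*r/32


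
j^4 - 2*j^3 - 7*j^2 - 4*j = j*(j - 4)*(j + 1)^2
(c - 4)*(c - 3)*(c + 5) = c^3 - 2*c^2 - 23*c + 60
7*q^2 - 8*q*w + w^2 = (-7*q + w)*(-q + w)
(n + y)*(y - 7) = n*y - 7*n + y^2 - 7*y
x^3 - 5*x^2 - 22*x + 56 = (x - 7)*(x - 2)*(x + 4)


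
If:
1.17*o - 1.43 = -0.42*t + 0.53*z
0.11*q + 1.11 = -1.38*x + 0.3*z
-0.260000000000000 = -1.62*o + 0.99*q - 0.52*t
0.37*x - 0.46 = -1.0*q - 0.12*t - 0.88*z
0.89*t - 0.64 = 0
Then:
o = 0.70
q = 1.26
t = 0.72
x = -1.03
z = -0.58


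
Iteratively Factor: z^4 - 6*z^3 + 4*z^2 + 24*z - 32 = (z + 2)*(z^3 - 8*z^2 + 20*z - 16) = (z - 4)*(z + 2)*(z^2 - 4*z + 4) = (z - 4)*(z - 2)*(z + 2)*(z - 2)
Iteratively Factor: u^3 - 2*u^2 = (u)*(u^2 - 2*u) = u*(u - 2)*(u)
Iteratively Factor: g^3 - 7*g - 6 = (g + 2)*(g^2 - 2*g - 3) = (g - 3)*(g + 2)*(g + 1)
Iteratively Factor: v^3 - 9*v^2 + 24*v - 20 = (v - 2)*(v^2 - 7*v + 10) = (v - 2)^2*(v - 5)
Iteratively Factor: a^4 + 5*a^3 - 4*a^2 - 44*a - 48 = (a + 4)*(a^3 + a^2 - 8*a - 12) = (a + 2)*(a + 4)*(a^2 - a - 6) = (a + 2)^2*(a + 4)*(a - 3)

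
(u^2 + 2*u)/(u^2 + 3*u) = (u + 2)/(u + 3)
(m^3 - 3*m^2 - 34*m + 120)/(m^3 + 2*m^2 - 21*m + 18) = (m^2 - 9*m + 20)/(m^2 - 4*m + 3)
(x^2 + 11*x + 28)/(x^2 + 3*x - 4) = (x + 7)/(x - 1)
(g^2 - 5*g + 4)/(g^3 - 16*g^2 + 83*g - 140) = (g - 1)/(g^2 - 12*g + 35)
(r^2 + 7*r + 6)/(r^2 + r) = (r + 6)/r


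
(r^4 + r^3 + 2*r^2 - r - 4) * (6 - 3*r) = -3*r^5 + 3*r^4 + 15*r^2 + 6*r - 24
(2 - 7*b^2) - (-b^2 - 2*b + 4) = -6*b^2 + 2*b - 2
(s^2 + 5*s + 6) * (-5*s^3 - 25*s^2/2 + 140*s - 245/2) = -5*s^5 - 75*s^4/2 + 95*s^3/2 + 1005*s^2/2 + 455*s/2 - 735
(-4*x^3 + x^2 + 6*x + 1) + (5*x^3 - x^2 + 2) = x^3 + 6*x + 3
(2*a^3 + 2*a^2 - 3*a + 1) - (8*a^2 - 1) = 2*a^3 - 6*a^2 - 3*a + 2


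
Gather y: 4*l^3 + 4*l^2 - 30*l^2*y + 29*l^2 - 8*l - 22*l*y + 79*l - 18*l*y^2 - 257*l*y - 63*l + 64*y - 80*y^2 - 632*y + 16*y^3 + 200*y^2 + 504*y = 4*l^3 + 33*l^2 + 8*l + 16*y^3 + y^2*(120 - 18*l) + y*(-30*l^2 - 279*l - 64)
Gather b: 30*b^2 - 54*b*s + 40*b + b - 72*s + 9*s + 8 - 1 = 30*b^2 + b*(41 - 54*s) - 63*s + 7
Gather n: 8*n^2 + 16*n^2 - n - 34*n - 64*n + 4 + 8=24*n^2 - 99*n + 12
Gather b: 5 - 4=1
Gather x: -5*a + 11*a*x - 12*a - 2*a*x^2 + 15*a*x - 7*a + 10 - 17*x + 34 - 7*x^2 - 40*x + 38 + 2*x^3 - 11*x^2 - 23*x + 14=-24*a + 2*x^3 + x^2*(-2*a - 18) + x*(26*a - 80) + 96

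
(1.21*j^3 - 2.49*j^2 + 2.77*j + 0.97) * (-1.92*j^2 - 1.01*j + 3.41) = -2.3232*j^5 + 3.5587*j^4 + 1.3226*j^3 - 13.151*j^2 + 8.466*j + 3.3077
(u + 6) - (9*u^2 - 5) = -9*u^2 + u + 11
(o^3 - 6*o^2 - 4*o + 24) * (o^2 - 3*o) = o^5 - 9*o^4 + 14*o^3 + 36*o^2 - 72*o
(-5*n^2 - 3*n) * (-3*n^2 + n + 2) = 15*n^4 + 4*n^3 - 13*n^2 - 6*n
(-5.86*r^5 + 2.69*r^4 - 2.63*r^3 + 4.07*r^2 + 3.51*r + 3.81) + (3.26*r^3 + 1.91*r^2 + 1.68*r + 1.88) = -5.86*r^5 + 2.69*r^4 + 0.63*r^3 + 5.98*r^2 + 5.19*r + 5.69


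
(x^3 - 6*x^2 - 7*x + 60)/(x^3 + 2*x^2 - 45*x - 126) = (x^2 - 9*x + 20)/(x^2 - x - 42)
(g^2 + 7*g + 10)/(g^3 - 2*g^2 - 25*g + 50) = (g + 2)/(g^2 - 7*g + 10)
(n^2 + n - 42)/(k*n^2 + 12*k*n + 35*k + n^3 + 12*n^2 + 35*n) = (n - 6)/(k*n + 5*k + n^2 + 5*n)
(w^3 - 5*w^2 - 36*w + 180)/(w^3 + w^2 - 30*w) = (w - 6)/w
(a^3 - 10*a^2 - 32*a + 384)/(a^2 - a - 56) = (a^2 - 2*a - 48)/(a + 7)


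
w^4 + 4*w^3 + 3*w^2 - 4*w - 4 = (w - 1)*(w + 1)*(w + 2)^2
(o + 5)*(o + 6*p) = o^2 + 6*o*p + 5*o + 30*p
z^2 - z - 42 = (z - 7)*(z + 6)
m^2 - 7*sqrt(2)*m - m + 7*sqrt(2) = (m - 1)*(m - 7*sqrt(2))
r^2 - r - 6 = (r - 3)*(r + 2)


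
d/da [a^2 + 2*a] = 2*a + 2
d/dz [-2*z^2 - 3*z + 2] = -4*z - 3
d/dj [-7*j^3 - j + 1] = -21*j^2 - 1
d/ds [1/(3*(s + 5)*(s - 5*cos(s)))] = -(s + (s + 5)*(5*sin(s) + 1) - 5*cos(s))/(3*(s + 5)^2*(s - 5*cos(s))^2)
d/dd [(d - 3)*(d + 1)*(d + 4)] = 3*d^2 + 4*d - 11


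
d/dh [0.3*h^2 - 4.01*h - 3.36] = 0.6*h - 4.01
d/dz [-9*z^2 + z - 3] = 1 - 18*z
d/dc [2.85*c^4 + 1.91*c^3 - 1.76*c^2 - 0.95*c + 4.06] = 11.4*c^3 + 5.73*c^2 - 3.52*c - 0.95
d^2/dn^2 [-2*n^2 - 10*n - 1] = -4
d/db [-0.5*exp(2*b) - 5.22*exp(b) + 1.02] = (-1.0*exp(b) - 5.22)*exp(b)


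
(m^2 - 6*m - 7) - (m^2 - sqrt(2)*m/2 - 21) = -6*m + sqrt(2)*m/2 + 14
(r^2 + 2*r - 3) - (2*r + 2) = r^2 - 5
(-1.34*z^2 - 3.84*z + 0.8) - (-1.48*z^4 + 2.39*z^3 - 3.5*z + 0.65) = 1.48*z^4 - 2.39*z^3 - 1.34*z^2 - 0.34*z + 0.15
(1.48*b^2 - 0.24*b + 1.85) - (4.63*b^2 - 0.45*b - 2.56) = -3.15*b^2 + 0.21*b + 4.41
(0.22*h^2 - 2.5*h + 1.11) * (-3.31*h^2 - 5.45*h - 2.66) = -0.7282*h^4 + 7.076*h^3 + 9.3657*h^2 + 0.600499999999999*h - 2.9526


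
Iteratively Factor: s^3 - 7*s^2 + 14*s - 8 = (s - 1)*(s^2 - 6*s + 8) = (s - 2)*(s - 1)*(s - 4)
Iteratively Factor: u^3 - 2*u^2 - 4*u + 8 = (u + 2)*(u^2 - 4*u + 4) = (u - 2)*(u + 2)*(u - 2)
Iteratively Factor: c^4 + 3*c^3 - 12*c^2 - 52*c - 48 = (c - 4)*(c^3 + 7*c^2 + 16*c + 12) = (c - 4)*(c + 2)*(c^2 + 5*c + 6) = (c - 4)*(c + 2)^2*(c + 3)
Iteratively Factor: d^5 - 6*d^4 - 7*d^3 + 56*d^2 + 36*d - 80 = (d - 1)*(d^4 - 5*d^3 - 12*d^2 + 44*d + 80) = (d - 1)*(d + 2)*(d^3 - 7*d^2 + 2*d + 40) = (d - 5)*(d - 1)*(d + 2)*(d^2 - 2*d - 8) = (d - 5)*(d - 1)*(d + 2)^2*(d - 4)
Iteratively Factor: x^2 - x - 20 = (x - 5)*(x + 4)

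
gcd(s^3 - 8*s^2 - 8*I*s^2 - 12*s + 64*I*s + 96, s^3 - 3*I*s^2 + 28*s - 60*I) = s^2 - 8*I*s - 12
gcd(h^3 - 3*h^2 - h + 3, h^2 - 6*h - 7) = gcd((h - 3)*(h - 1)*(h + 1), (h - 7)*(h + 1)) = h + 1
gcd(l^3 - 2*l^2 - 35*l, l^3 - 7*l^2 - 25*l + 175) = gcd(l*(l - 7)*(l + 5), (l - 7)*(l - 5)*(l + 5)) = l^2 - 2*l - 35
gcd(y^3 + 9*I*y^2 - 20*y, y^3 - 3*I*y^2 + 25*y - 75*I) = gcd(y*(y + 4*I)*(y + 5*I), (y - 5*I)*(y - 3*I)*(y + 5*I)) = y + 5*I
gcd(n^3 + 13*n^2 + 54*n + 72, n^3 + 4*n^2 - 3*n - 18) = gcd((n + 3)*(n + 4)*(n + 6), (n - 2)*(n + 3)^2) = n + 3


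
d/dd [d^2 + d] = 2*d + 1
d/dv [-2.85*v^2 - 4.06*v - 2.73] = -5.7*v - 4.06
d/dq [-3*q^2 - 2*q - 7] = -6*q - 2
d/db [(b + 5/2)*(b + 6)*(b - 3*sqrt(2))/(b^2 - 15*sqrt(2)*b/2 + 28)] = (4*b^4 - 60*sqrt(2)*b^3 - 153*sqrt(2)*b^2 + 456*b^2 - 312*sqrt(2)*b + 1904*b - 2856*sqrt(2) - 1020)/(2*(2*b^4 - 30*sqrt(2)*b^3 + 337*b^2 - 840*sqrt(2)*b + 1568))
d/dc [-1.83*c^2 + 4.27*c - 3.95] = 4.27 - 3.66*c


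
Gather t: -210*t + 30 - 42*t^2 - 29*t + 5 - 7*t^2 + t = -49*t^2 - 238*t + 35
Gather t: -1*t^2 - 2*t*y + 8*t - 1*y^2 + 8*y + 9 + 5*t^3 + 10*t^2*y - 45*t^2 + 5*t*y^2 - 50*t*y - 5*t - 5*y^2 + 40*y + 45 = 5*t^3 + t^2*(10*y - 46) + t*(5*y^2 - 52*y + 3) - 6*y^2 + 48*y + 54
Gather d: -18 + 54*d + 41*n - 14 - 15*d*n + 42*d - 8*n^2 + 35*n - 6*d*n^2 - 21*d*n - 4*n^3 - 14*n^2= d*(-6*n^2 - 36*n + 96) - 4*n^3 - 22*n^2 + 76*n - 32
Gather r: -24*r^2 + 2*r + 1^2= -24*r^2 + 2*r + 1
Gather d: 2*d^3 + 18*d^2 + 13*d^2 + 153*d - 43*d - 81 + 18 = 2*d^3 + 31*d^2 + 110*d - 63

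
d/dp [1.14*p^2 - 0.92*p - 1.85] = 2.28*p - 0.92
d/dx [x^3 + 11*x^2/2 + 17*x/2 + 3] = 3*x^2 + 11*x + 17/2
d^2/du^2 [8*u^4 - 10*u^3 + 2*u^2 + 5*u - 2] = 96*u^2 - 60*u + 4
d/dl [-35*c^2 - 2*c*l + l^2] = -2*c + 2*l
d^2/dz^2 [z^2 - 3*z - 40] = 2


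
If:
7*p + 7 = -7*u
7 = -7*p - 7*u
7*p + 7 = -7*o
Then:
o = u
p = -u - 1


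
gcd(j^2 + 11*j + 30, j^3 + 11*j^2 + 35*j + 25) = j + 5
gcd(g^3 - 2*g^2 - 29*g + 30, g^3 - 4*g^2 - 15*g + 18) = g^2 - 7*g + 6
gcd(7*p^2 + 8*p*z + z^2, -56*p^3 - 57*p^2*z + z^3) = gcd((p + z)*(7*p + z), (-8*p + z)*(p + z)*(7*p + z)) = 7*p^2 + 8*p*z + z^2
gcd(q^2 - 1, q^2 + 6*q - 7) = q - 1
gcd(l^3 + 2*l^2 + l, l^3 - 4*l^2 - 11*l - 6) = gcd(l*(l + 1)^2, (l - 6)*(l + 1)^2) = l^2 + 2*l + 1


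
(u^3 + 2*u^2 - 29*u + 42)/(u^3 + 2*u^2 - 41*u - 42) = (u^2 - 5*u + 6)/(u^2 - 5*u - 6)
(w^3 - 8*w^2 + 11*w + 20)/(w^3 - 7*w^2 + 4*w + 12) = (w^2 - 9*w + 20)/(w^2 - 8*w + 12)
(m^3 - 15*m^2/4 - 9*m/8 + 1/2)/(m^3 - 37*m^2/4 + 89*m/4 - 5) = (m + 1/2)/(m - 5)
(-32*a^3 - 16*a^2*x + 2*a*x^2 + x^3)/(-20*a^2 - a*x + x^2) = (-8*a^2 - 2*a*x + x^2)/(-5*a + x)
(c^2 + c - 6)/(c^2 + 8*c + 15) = (c - 2)/(c + 5)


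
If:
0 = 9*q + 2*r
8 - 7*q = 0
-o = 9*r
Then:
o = 324/7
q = 8/7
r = -36/7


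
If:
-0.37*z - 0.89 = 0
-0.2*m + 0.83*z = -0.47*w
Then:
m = 2.35*w - 9.98243243243243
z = -2.41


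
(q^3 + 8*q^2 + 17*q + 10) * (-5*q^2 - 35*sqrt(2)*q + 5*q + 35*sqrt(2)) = -5*q^5 - 35*sqrt(2)*q^4 - 35*q^4 - 245*sqrt(2)*q^3 - 45*q^3 - 315*sqrt(2)*q^2 + 35*q^2 + 50*q + 245*sqrt(2)*q + 350*sqrt(2)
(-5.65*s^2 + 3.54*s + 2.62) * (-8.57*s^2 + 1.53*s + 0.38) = 48.4205*s^4 - 38.9823*s^3 - 19.1842*s^2 + 5.3538*s + 0.9956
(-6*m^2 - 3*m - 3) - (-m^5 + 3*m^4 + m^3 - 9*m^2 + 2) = m^5 - 3*m^4 - m^3 + 3*m^2 - 3*m - 5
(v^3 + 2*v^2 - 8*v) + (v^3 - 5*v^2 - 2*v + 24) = 2*v^3 - 3*v^2 - 10*v + 24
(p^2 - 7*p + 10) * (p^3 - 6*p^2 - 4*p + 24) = p^5 - 13*p^4 + 48*p^3 - 8*p^2 - 208*p + 240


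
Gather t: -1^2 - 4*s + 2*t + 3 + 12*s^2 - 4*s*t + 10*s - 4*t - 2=12*s^2 + 6*s + t*(-4*s - 2)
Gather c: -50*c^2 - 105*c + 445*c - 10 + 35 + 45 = -50*c^2 + 340*c + 70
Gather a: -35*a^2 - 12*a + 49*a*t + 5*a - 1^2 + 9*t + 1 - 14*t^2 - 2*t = -35*a^2 + a*(49*t - 7) - 14*t^2 + 7*t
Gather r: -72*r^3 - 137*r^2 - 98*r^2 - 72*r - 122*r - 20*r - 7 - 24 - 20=-72*r^3 - 235*r^2 - 214*r - 51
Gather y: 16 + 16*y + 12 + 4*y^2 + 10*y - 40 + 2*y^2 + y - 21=6*y^2 + 27*y - 33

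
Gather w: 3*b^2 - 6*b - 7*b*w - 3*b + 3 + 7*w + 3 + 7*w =3*b^2 - 9*b + w*(14 - 7*b) + 6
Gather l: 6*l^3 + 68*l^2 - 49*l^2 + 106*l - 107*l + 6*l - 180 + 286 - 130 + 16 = 6*l^3 + 19*l^2 + 5*l - 8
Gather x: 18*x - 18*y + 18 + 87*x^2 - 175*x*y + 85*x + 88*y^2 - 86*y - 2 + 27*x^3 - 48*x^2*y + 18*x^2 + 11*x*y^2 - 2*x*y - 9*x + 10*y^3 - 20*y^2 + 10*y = 27*x^3 + x^2*(105 - 48*y) + x*(11*y^2 - 177*y + 94) + 10*y^3 + 68*y^2 - 94*y + 16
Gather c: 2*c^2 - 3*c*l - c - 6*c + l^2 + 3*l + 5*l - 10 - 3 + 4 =2*c^2 + c*(-3*l - 7) + l^2 + 8*l - 9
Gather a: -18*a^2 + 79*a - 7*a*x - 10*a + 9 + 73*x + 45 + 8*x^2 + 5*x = -18*a^2 + a*(69 - 7*x) + 8*x^2 + 78*x + 54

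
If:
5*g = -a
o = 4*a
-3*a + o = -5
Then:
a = -5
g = 1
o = -20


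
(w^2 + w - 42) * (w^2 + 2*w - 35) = w^4 + 3*w^3 - 75*w^2 - 119*w + 1470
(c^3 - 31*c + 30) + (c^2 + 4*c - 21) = c^3 + c^2 - 27*c + 9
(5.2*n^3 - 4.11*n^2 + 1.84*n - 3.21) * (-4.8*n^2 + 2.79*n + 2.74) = -24.96*n^5 + 34.236*n^4 - 6.0509*n^3 + 9.2802*n^2 - 3.9143*n - 8.7954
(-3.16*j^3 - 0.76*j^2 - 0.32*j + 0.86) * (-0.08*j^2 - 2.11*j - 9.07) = 0.2528*j^5 + 6.7284*j^4 + 30.2904*j^3 + 7.4996*j^2 + 1.0878*j - 7.8002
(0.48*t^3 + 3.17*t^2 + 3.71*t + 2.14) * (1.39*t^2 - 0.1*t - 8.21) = 0.6672*t^5 + 4.3583*t^4 + 0.899099999999999*t^3 - 23.4221*t^2 - 30.6731*t - 17.5694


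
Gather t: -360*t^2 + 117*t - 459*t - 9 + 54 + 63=-360*t^2 - 342*t + 108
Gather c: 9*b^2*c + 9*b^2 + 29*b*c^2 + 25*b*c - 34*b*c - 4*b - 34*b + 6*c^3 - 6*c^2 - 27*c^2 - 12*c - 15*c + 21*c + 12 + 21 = 9*b^2 - 38*b + 6*c^3 + c^2*(29*b - 33) + c*(9*b^2 - 9*b - 6) + 33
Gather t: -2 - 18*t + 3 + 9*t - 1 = -9*t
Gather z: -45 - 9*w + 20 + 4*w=-5*w - 25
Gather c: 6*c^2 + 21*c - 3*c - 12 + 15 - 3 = 6*c^2 + 18*c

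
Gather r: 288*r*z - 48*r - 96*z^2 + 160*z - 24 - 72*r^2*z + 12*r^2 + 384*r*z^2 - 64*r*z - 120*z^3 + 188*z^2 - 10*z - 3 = r^2*(12 - 72*z) + r*(384*z^2 + 224*z - 48) - 120*z^3 + 92*z^2 + 150*z - 27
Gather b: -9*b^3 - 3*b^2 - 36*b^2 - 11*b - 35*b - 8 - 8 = -9*b^3 - 39*b^2 - 46*b - 16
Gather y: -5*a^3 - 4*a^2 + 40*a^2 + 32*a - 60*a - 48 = -5*a^3 + 36*a^2 - 28*a - 48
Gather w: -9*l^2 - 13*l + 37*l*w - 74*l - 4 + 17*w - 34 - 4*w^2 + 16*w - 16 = -9*l^2 - 87*l - 4*w^2 + w*(37*l + 33) - 54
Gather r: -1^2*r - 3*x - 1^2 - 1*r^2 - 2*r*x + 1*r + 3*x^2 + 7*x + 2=-r^2 - 2*r*x + 3*x^2 + 4*x + 1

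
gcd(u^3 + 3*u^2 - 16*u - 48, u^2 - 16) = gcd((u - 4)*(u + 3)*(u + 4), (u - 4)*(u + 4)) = u^2 - 16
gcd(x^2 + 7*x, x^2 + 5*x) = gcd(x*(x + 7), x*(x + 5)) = x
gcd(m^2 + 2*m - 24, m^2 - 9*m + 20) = m - 4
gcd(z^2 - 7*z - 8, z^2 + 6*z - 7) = 1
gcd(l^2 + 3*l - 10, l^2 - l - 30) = l + 5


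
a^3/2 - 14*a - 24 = (a/2 + 1)*(a - 6)*(a + 4)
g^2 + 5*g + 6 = (g + 2)*(g + 3)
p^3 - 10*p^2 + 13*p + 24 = (p - 8)*(p - 3)*(p + 1)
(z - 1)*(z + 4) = z^2 + 3*z - 4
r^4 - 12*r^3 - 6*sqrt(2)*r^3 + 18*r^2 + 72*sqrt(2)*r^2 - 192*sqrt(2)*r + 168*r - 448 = (r - 8)*(r - 4)*(r - 7*sqrt(2))*(r + sqrt(2))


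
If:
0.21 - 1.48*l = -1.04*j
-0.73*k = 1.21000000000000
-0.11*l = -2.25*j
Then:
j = 0.01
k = -1.66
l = 0.15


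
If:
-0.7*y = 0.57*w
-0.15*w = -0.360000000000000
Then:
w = 2.40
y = -1.95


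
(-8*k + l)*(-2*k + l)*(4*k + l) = 64*k^3 - 24*k^2*l - 6*k*l^2 + l^3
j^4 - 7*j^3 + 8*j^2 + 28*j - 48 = (j - 4)*(j - 3)*(j - 2)*(j + 2)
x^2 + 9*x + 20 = (x + 4)*(x + 5)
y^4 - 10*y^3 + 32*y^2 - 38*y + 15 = (y - 5)*(y - 3)*(y - 1)^2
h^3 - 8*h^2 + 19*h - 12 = (h - 4)*(h - 3)*(h - 1)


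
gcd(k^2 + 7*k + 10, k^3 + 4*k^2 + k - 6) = k + 2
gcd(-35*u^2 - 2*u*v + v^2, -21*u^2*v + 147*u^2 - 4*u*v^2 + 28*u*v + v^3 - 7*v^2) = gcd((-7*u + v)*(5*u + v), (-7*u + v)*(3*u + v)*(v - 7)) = 7*u - v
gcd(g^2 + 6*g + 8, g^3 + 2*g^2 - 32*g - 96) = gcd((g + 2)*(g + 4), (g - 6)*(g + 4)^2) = g + 4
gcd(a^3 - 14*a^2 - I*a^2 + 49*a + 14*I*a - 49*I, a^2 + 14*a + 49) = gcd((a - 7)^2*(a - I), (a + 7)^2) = 1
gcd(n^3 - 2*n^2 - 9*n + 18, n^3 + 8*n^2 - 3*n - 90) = n - 3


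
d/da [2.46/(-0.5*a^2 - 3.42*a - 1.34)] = (2.46*a + 8.4132)/(0.5*a^2 + 3.42*a + 1.34)^2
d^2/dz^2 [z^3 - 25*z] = 6*z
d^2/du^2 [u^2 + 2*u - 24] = 2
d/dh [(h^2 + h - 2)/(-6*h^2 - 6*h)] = (-2*h - 1)/(3*h^2*(h^2 + 2*h + 1))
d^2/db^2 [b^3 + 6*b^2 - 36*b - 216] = 6*b + 12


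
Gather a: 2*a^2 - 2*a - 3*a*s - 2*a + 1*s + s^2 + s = 2*a^2 + a*(-3*s - 4) + s^2 + 2*s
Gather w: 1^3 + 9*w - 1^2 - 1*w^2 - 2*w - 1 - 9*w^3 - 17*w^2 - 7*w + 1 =-9*w^3 - 18*w^2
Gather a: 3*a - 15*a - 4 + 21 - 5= 12 - 12*a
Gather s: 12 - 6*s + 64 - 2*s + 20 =96 - 8*s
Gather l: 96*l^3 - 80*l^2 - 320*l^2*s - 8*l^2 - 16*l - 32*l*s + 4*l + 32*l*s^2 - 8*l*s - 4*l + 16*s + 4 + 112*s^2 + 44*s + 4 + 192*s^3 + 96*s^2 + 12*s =96*l^3 + l^2*(-320*s - 88) + l*(32*s^2 - 40*s - 16) + 192*s^3 + 208*s^2 + 72*s + 8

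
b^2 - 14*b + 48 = (b - 8)*(b - 6)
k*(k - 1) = k^2 - k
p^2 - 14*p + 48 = (p - 8)*(p - 6)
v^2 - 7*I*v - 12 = (v - 4*I)*(v - 3*I)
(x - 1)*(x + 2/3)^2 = x^3 + x^2/3 - 8*x/9 - 4/9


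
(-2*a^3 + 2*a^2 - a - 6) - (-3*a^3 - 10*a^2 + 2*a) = a^3 + 12*a^2 - 3*a - 6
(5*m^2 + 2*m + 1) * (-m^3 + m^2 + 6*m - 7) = -5*m^5 + 3*m^4 + 31*m^3 - 22*m^2 - 8*m - 7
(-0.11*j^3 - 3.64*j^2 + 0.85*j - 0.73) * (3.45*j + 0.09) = -0.3795*j^4 - 12.5679*j^3 + 2.6049*j^2 - 2.442*j - 0.0657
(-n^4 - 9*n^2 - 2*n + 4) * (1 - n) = n^5 - n^4 + 9*n^3 - 7*n^2 - 6*n + 4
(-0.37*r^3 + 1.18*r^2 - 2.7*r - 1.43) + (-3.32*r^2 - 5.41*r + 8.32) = -0.37*r^3 - 2.14*r^2 - 8.11*r + 6.89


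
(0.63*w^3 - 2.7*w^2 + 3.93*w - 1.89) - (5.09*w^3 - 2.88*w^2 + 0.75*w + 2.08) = -4.46*w^3 + 0.18*w^2 + 3.18*w - 3.97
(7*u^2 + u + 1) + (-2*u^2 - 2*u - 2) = 5*u^2 - u - 1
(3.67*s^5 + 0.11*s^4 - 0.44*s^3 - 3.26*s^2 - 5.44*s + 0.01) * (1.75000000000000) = 6.4225*s^5 + 0.1925*s^4 - 0.77*s^3 - 5.705*s^2 - 9.52*s + 0.0175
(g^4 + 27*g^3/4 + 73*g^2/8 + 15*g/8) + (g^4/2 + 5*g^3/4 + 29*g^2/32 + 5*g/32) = 3*g^4/2 + 8*g^3 + 321*g^2/32 + 65*g/32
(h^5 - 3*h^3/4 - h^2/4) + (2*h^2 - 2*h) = h^5 - 3*h^3/4 + 7*h^2/4 - 2*h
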